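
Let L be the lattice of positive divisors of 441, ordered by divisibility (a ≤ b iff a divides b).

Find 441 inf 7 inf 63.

7

Common lower bounds of {441, 7, 63}: 1, 7.
The greatest among these is 7.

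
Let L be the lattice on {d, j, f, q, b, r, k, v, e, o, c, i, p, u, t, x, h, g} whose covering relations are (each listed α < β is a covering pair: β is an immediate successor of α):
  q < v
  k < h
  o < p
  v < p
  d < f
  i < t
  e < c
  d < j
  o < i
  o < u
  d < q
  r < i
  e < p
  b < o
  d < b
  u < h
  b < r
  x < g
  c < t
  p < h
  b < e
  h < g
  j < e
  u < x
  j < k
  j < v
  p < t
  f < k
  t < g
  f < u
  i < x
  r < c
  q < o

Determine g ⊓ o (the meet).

o

Common lower bounds of {g, o}: b, d, o, q.
The greatest among these is o.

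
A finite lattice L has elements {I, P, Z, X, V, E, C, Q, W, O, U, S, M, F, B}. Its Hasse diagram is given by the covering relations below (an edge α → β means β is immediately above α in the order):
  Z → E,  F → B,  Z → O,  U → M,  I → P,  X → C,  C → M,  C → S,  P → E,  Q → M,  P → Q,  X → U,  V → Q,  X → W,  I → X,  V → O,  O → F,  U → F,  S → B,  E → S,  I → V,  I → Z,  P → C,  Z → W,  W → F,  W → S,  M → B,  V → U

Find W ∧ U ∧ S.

X

Common lower bounds of {W, U, S}: I, X.
The greatest among these is X.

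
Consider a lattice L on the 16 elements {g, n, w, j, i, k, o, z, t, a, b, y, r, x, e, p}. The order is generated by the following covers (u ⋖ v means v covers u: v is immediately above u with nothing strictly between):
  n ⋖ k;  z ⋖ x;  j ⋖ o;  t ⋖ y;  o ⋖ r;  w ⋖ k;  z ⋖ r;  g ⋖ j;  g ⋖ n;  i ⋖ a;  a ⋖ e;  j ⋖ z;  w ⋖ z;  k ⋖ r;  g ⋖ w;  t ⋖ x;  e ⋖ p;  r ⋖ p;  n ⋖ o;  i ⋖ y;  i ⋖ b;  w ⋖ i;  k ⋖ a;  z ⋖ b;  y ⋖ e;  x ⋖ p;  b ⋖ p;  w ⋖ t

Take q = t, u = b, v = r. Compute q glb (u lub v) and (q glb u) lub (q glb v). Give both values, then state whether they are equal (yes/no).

u lub v = p, so q glb (u lub v) = t glb p = t.
q glb u = w and q glb v = w, so (q glb u) lub (q glb v) = w lub w = w.
Equal: no.

t; w; no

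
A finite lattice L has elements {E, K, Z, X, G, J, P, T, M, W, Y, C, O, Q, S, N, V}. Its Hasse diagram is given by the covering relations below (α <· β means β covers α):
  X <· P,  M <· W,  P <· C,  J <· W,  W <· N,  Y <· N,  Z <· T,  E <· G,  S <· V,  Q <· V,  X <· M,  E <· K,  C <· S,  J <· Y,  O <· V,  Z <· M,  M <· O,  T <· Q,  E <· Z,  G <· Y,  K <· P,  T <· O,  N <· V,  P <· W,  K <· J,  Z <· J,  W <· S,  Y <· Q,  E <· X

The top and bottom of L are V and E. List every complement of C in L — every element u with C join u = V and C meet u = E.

Need u with C ∨ u = V and C ∧ u = E.
Checking each element gives: G, T.

G, T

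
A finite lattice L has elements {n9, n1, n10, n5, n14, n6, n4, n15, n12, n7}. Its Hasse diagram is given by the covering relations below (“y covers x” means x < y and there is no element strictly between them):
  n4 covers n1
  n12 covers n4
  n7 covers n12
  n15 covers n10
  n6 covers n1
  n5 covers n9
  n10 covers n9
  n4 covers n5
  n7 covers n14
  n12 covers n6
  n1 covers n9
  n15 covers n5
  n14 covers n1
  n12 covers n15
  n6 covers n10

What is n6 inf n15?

n10

Common lower bounds of {n6, n15}: n10, n9.
The greatest among these is n10.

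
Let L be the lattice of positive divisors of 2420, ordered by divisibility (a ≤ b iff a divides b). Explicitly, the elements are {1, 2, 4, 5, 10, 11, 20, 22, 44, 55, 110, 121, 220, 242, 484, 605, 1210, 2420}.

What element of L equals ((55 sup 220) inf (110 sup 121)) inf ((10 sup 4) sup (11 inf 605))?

55 ∨ 220 = 220
110 ∨ 121 = 1210
220 ∧ 1210 = 110
10 ∨ 4 = 20
11 ∧ 605 = 11
20 ∨ 11 = 220
110 ∧ 220 = 110

110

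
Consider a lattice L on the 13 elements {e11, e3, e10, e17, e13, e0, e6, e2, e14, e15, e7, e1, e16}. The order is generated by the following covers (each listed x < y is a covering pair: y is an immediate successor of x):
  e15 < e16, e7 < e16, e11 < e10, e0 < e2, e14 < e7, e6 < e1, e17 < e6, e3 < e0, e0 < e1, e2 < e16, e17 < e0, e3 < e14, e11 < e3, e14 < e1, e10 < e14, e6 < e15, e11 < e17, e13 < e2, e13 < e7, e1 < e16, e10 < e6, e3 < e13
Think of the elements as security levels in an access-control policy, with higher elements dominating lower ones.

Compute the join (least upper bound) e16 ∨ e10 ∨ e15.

e16

Common upper bounds of {e16, e10, e15}: e16.
The least among these is e16.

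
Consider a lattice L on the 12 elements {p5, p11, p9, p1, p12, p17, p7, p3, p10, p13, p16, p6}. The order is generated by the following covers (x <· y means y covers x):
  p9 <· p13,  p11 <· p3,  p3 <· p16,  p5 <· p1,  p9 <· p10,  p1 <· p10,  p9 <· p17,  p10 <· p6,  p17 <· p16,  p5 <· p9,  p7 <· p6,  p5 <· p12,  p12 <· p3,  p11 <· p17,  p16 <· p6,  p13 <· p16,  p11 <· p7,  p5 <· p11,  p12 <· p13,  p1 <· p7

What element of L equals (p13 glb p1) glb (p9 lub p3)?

p13 ∧ p1 = p5
p9 ∨ p3 = p16
p5 ∧ p16 = p5

p5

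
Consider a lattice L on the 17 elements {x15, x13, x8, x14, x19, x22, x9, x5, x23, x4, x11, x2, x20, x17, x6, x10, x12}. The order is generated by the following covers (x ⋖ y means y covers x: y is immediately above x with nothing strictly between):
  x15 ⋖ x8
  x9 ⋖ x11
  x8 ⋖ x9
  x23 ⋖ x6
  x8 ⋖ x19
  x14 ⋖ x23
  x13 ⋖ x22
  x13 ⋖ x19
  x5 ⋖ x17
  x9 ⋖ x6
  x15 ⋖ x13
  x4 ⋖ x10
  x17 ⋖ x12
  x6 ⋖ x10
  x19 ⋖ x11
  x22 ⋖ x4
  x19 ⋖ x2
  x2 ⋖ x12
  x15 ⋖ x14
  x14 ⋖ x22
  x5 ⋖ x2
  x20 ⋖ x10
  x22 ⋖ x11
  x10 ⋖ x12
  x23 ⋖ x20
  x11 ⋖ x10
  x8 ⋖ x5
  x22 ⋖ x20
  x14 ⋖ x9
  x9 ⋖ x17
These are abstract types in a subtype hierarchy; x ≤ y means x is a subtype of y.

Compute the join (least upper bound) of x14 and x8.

x9

Common upper bounds of {x14, x8}: x10, x11, x12, x17, x6, x9.
The least among these is x9.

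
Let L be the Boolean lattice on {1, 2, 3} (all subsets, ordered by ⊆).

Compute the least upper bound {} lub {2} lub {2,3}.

{2,3}

Under ⊆, join is union: {} ∪ {2} ∪ {2,3} = {2,3}.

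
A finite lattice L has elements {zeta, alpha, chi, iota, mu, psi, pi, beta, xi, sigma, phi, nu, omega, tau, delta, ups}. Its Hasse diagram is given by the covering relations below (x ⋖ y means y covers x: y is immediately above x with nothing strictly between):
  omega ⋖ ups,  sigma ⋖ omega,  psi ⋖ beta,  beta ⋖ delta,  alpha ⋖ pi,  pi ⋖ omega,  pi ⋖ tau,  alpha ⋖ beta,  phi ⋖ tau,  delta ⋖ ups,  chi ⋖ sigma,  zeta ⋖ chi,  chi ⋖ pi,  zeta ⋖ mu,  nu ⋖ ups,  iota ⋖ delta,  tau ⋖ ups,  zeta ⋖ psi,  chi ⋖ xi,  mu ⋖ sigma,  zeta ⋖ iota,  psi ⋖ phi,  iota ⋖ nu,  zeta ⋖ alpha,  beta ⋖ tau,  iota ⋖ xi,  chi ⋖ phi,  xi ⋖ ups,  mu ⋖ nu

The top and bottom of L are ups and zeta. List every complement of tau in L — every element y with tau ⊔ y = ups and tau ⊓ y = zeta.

Need y with tau ∨ y = ups and tau ∧ y = zeta.
Checking each element gives: iota, mu, nu.

iota, mu, nu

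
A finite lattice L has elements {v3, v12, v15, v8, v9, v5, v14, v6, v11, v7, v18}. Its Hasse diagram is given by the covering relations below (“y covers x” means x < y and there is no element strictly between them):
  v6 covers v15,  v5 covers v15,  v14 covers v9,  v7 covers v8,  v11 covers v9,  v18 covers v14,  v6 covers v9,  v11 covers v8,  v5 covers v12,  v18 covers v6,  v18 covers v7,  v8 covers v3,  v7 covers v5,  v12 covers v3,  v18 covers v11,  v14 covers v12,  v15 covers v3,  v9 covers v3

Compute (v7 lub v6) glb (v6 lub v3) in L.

v7 ∨ v6 = v18
v6 ∨ v3 = v6
v18 ∧ v6 = v6

v6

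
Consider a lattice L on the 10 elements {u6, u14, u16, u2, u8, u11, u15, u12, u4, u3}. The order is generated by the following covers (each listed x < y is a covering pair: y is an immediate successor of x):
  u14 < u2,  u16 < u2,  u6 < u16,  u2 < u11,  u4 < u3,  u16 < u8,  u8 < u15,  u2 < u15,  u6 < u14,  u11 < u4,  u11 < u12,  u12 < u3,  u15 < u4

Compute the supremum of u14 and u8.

u15

Common upper bounds of {u14, u8}: u15, u3, u4.
The least among these is u15.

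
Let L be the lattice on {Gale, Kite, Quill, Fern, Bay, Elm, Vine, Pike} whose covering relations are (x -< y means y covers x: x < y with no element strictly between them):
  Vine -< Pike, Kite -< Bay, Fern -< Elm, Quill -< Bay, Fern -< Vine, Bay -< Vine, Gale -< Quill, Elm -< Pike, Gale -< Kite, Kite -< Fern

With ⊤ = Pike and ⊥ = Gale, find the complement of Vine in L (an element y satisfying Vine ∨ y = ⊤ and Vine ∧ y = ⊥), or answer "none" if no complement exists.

none

For every candidate y, either Vine ∨ y ≠ Pike or Vine ∧ y ≠ Gale; no complement exists.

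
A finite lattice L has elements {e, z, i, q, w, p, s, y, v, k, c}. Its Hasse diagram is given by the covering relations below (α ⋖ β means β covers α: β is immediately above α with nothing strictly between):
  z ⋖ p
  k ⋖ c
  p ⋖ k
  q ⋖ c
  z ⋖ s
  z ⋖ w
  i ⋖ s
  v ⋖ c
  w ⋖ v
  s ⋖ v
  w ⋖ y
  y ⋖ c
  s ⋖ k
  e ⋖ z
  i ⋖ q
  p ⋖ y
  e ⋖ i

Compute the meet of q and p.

e

Common lower bounds of {q, p}: e.
The greatest among these is e.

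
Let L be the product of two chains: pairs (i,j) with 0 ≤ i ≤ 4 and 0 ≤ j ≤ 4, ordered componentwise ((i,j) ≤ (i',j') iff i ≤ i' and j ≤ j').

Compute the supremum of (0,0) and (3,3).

(3,3)

Common upper bounds of {(0,0), (3,3)}: (3,3), (3,4), (4,3), (4,4).
The least among these is (3,3).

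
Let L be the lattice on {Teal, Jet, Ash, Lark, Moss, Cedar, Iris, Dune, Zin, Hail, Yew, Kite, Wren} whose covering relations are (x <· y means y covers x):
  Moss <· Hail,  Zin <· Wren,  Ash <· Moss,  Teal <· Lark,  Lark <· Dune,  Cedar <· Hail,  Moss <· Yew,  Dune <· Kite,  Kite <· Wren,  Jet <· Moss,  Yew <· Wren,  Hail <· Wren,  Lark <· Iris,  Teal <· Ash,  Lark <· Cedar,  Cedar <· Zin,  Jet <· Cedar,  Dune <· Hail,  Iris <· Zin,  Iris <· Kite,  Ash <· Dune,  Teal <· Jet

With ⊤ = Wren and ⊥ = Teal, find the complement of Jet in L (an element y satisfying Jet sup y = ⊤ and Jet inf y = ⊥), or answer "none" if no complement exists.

Kite

Need y with Jet ∨ y = Wren and Jet ∧ y = Teal.
Checking each element gives: Kite.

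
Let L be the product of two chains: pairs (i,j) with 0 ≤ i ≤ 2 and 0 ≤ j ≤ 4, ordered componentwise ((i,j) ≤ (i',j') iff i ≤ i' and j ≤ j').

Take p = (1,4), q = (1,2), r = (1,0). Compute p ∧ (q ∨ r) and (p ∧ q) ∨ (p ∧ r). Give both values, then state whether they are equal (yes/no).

q ∨ r = (1,2), so p ∧ (q ∨ r) = (1,4) ∧ (1,2) = (1,2).
p ∧ q = (1,2) and p ∧ r = (1,0), so (p ∧ q) ∨ (p ∧ r) = (1,2) ∨ (1,0) = (1,2).
Equal: yes.

(1,2); (1,2); yes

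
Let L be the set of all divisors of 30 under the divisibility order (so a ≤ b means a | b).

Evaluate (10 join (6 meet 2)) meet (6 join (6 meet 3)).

2

6 ∧ 2 = 2
10 ∨ 2 = 10
6 ∧ 3 = 3
6 ∨ 3 = 6
10 ∧ 6 = 2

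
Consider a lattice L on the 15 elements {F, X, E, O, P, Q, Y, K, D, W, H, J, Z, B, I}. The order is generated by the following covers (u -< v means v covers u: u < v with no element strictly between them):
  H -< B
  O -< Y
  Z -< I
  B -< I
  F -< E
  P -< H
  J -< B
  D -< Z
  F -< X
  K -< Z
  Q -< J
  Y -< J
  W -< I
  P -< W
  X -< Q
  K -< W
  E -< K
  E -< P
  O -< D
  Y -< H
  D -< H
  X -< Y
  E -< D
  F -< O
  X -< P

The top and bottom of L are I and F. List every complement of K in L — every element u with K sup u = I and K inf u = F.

Need u with K ∨ u = I and K ∧ u = F.
Checking each element gives: J, Q, Y.

J, Q, Y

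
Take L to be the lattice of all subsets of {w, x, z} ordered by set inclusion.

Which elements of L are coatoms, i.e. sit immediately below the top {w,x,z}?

{w,x}, {w,z}, {x,z}

The coatoms are exactly the elements covered by {w,x,z}: {w,x}, {w,z}, {x,z}.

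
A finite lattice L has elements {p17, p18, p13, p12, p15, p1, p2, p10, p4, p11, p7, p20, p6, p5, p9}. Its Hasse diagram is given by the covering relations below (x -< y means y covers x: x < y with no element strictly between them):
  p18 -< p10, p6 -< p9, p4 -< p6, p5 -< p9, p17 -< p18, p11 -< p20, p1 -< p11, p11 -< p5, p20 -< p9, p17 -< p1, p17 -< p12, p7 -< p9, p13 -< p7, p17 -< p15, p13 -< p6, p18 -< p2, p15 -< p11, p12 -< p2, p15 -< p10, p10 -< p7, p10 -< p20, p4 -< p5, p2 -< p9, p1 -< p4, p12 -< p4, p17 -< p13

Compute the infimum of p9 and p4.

Common lower bounds of {p9, p4}: p1, p12, p17, p4.
The greatest among these is p4.

p4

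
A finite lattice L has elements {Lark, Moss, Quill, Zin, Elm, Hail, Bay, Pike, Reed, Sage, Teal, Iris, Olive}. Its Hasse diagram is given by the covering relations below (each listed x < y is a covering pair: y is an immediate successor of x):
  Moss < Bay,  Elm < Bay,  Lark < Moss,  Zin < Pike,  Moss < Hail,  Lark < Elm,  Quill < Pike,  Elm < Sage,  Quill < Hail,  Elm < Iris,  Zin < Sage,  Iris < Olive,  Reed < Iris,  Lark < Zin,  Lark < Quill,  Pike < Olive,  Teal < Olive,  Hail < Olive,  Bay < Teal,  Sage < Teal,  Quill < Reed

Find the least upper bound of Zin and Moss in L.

Teal

Common upper bounds of {Zin, Moss}: Olive, Teal.
The least among these is Teal.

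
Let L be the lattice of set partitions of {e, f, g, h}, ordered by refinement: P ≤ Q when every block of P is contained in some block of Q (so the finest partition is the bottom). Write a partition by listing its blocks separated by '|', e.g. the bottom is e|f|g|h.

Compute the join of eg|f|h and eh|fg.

efgh

Common upper bounds of {eg|f|h, eh|fg}: efgh.
The least among these is efgh.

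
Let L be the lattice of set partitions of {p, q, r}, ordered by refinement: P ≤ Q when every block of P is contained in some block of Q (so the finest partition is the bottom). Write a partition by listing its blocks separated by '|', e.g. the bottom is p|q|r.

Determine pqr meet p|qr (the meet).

The meet (common refinement) of pqr and p|qr intersects blocks pairwise, giving p|qr.

p|qr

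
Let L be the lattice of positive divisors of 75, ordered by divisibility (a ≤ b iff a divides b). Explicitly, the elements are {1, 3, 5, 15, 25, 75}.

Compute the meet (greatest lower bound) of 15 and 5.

5

In the divisibility order, the meet is the greatest common divisor: gcd(15, 5) = 5.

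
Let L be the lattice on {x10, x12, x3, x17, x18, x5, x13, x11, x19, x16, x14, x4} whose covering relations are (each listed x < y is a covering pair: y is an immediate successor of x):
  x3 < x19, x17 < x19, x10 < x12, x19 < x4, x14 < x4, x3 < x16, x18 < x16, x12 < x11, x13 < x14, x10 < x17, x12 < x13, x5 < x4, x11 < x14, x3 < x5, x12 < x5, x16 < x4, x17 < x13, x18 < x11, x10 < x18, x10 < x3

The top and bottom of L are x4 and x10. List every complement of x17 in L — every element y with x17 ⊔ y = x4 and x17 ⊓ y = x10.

Need y with x17 ∨ y = x4 and x17 ∧ y = x10.
Checking each element gives: x16, x5.

x16, x5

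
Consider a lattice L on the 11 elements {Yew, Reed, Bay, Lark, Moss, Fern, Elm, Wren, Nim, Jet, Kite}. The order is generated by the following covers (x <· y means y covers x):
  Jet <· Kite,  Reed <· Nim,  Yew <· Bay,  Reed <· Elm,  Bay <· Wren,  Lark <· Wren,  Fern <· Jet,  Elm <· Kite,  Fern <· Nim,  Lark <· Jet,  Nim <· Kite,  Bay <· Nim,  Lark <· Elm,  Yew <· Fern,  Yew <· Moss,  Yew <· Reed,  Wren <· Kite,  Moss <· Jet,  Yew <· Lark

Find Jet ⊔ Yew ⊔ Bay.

Common upper bounds of {Jet, Yew, Bay}: Kite.
The least among these is Kite.

Kite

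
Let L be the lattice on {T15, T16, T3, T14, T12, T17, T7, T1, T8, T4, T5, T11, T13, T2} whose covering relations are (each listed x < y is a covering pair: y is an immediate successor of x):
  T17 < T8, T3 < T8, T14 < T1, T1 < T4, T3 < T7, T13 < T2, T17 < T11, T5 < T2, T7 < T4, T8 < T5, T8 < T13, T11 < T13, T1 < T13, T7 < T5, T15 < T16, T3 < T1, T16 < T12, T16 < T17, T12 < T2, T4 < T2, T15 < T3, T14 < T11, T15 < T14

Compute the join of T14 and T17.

T11

Common upper bounds of {T14, T17}: T11, T13, T2.
The least among these is T11.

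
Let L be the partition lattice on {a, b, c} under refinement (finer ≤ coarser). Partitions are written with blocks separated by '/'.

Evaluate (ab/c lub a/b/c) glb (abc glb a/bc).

a/b/c

ab/c ∨ a/b/c = ab/c
abc ∧ a/bc = a/bc
ab/c ∧ a/bc = a/b/c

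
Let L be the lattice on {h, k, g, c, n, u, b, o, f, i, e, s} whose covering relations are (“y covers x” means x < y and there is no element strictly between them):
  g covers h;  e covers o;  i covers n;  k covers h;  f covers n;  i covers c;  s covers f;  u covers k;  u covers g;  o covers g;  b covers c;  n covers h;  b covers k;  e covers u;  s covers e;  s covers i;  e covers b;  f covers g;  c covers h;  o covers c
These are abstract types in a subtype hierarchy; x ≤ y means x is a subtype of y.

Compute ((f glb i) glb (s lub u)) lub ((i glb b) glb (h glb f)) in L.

n

f ∧ i = n
s ∨ u = s
n ∧ s = n
i ∧ b = c
h ∧ f = h
c ∧ h = h
n ∨ h = n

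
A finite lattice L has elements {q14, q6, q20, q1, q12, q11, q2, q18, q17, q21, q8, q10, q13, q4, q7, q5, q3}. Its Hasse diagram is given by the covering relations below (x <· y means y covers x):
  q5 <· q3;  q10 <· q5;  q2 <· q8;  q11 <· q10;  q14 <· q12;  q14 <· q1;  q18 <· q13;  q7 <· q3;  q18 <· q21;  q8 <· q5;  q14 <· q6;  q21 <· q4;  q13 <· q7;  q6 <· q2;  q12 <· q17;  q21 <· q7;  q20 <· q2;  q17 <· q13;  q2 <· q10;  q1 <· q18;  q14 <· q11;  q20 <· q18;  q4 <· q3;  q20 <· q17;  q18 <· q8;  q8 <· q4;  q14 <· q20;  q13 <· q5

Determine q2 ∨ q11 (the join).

Common upper bounds of {q2, q11}: q10, q3, q5.
The least among these is q10.

q10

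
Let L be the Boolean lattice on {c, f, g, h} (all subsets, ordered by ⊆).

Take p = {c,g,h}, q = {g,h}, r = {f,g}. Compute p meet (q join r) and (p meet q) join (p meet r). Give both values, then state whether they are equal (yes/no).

{g,h}; {g,h}; yes

q join r = {f,g,h}, so p meet (q join r) = {c,g,h} meet {f,g,h} = {g,h}.
p meet q = {g,h} and p meet r = {g}, so (p meet q) join (p meet r) = {g,h} join {g} = {g,h}.
Equal: yes.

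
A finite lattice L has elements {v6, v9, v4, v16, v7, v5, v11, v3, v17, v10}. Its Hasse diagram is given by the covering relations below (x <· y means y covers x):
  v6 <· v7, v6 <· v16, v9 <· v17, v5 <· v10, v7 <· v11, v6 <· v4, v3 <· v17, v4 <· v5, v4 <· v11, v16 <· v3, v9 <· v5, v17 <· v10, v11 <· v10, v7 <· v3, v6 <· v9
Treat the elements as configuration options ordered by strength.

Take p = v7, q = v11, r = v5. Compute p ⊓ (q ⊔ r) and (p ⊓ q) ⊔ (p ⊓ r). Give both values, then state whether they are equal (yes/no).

v7; v7; yes

q ⊔ r = v10, so p ⊓ (q ⊔ r) = v7 ⊓ v10 = v7.
p ⊓ q = v7 and p ⊓ r = v6, so (p ⊓ q) ⊔ (p ⊓ r) = v7 ⊔ v6 = v7.
Equal: yes.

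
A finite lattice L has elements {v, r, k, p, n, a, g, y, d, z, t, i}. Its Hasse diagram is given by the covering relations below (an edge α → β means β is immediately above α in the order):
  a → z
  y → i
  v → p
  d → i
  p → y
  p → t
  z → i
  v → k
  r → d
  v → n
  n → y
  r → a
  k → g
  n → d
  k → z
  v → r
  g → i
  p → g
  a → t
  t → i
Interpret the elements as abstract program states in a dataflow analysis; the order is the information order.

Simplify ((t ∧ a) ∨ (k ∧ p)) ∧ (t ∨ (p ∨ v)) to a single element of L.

a

t ∧ a = a
k ∧ p = v
a ∨ v = a
p ∨ v = p
t ∨ p = t
a ∧ t = a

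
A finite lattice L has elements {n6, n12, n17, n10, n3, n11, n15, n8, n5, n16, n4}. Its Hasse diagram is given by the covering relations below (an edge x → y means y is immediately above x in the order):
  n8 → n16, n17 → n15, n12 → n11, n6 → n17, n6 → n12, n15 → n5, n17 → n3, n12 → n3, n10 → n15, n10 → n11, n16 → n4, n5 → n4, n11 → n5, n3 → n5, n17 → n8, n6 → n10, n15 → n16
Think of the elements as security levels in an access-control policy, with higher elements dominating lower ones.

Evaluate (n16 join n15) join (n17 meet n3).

n16

n16 ∨ n15 = n16
n17 ∧ n3 = n17
n16 ∨ n17 = n16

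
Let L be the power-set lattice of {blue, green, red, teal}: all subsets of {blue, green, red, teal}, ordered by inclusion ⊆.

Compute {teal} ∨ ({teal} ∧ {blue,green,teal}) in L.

{teal}

{teal} ∧ {blue,green,teal} = {teal}
{teal} ∨ {teal} = {teal}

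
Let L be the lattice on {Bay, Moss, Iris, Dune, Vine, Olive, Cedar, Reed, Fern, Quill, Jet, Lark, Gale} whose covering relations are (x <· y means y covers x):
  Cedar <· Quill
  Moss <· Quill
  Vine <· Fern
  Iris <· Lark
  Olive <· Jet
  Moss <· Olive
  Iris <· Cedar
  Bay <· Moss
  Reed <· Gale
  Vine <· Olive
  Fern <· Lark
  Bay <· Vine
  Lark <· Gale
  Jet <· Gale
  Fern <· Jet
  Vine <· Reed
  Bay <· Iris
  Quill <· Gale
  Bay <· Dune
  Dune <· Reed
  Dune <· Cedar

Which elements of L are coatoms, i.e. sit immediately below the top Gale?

Jet, Lark, Quill, Reed

The coatoms are exactly the elements covered by Gale: Jet, Lark, Quill, Reed.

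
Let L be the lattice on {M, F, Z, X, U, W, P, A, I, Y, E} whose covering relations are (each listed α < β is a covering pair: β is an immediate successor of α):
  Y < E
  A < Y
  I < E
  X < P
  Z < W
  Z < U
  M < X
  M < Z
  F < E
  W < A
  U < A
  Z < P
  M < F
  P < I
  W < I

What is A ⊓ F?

M

Common lower bounds of {A, F}: M.
The greatest among these is M.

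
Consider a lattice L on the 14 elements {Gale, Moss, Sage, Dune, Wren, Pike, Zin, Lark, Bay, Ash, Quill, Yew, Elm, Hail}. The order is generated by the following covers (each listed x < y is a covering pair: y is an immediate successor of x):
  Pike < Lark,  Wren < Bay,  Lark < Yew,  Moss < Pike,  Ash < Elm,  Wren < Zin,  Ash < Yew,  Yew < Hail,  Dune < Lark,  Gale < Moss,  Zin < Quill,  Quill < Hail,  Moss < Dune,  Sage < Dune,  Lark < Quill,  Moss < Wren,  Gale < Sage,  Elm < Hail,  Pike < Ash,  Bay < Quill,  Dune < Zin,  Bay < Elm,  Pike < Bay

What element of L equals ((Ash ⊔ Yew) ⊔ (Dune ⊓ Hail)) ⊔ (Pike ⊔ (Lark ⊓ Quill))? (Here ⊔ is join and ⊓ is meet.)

Yew

Ash ∨ Yew = Yew
Dune ∧ Hail = Dune
Yew ∨ Dune = Yew
Lark ∧ Quill = Lark
Pike ∨ Lark = Lark
Yew ∨ Lark = Yew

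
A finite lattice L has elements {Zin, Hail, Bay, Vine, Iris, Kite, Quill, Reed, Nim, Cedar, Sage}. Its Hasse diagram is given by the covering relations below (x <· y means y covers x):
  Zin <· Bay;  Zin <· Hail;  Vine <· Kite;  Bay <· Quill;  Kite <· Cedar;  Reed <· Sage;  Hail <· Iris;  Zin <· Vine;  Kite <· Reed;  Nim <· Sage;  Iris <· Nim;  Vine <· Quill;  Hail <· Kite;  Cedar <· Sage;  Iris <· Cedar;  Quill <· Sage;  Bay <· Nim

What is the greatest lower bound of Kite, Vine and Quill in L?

Common lower bounds of {Kite, Vine, Quill}: Vine, Zin.
The greatest among these is Vine.

Vine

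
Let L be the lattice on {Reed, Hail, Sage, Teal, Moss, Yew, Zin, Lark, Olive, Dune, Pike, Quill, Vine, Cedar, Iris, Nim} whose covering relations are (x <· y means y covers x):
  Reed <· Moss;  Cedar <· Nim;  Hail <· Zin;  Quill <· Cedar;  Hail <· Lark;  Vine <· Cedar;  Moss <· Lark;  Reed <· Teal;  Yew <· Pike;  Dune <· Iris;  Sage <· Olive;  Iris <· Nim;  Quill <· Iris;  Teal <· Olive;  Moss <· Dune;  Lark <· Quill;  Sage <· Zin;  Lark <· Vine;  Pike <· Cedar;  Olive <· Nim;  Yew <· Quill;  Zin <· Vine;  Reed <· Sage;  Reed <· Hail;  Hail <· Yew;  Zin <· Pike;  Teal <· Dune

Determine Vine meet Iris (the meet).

Common lower bounds of {Vine, Iris}: Hail, Lark, Moss, Reed.
The greatest among these is Lark.

Lark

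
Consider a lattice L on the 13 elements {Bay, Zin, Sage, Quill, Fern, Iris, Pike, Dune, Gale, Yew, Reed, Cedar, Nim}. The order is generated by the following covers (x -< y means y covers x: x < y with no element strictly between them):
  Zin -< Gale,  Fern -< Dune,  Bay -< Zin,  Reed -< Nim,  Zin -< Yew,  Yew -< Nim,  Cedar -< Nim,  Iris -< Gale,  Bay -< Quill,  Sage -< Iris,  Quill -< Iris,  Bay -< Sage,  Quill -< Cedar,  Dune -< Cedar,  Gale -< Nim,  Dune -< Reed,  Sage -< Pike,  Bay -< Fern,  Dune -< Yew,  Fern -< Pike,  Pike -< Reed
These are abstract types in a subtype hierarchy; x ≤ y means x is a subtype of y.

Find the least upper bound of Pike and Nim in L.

Common upper bounds of {Pike, Nim}: Nim.
The least among these is Nim.

Nim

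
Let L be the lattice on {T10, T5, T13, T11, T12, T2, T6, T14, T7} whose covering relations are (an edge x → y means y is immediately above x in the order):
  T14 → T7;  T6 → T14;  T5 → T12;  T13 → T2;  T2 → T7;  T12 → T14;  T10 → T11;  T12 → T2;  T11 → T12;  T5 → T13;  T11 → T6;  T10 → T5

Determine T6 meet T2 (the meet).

T11

Common lower bounds of {T6, T2}: T10, T11.
The greatest among these is T11.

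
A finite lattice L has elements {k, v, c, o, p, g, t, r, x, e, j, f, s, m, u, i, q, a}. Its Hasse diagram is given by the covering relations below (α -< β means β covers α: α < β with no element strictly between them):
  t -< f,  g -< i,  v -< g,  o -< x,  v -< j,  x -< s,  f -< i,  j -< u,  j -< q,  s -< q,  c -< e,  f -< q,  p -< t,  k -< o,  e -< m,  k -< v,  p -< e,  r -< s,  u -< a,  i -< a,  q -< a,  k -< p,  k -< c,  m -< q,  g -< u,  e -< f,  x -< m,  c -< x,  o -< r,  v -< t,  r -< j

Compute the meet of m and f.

Common lower bounds of {m, f}: c, e, k, p.
The greatest among these is e.

e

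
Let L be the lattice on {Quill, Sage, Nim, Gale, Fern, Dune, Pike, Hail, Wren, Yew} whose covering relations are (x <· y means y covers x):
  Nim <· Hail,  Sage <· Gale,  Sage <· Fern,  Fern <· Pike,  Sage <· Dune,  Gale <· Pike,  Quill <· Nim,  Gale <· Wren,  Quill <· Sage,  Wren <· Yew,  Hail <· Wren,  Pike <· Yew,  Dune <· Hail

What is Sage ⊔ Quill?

Common upper bounds of {Sage, Quill}: Dune, Fern, Gale, Hail, Pike, Sage, Wren, Yew.
The least among these is Sage.

Sage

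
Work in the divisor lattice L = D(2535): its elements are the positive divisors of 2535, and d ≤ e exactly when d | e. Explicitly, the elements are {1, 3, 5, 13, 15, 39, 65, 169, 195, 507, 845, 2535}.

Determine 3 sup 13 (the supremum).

39

In the divisibility order, the join is the least common multiple: lcm(3, 13) = 39.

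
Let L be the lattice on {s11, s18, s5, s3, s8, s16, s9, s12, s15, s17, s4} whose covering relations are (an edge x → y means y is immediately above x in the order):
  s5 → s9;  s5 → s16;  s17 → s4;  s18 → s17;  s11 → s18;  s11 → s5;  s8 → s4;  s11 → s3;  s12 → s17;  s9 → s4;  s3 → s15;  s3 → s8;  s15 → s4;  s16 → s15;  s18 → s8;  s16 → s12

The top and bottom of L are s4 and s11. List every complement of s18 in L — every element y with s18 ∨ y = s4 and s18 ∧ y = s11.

Need y with s18 ∨ y = s4 and s18 ∧ y = s11.
Checking each element gives: s15, s9.

s15, s9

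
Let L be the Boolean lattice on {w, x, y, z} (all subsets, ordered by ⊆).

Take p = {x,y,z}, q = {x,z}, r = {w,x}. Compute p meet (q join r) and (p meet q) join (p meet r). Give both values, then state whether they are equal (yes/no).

{x,z}; {x,z}; yes

q join r = {w,x,z}, so p meet (q join r) = {x,y,z} meet {w,x,z} = {x,z}.
p meet q = {x,z} and p meet r = {x}, so (p meet q) join (p meet r) = {x,z} join {x} = {x,z}.
Equal: yes.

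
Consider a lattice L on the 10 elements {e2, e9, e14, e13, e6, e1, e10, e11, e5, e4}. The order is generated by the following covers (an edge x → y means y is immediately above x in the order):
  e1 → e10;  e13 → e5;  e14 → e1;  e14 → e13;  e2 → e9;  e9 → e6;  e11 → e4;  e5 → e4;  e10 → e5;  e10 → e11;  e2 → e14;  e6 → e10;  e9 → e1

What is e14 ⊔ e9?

e1

Common upper bounds of {e14, e9}: e1, e10, e11, e4, e5.
The least among these is e1.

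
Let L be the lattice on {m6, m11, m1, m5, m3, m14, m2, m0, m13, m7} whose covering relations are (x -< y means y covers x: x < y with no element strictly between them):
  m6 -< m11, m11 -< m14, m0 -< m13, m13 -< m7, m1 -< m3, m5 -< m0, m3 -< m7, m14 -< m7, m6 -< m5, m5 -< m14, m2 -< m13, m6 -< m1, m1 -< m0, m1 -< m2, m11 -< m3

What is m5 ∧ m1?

m6

Common lower bounds of {m5, m1}: m6.
The greatest among these is m6.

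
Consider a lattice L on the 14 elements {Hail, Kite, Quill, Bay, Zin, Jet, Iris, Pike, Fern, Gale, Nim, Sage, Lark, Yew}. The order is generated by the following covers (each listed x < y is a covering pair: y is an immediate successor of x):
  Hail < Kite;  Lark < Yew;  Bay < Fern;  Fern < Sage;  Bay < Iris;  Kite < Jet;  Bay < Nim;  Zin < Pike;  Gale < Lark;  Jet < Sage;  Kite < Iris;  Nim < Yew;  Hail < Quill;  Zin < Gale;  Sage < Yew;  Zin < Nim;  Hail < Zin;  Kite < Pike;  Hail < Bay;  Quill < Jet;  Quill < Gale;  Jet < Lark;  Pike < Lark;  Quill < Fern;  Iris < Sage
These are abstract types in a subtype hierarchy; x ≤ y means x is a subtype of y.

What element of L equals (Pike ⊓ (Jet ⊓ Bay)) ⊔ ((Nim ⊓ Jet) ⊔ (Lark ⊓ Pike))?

Jet ∧ Bay = Hail
Pike ∧ Hail = Hail
Nim ∧ Jet = Hail
Lark ∧ Pike = Pike
Hail ∨ Pike = Pike
Hail ∨ Pike = Pike

Pike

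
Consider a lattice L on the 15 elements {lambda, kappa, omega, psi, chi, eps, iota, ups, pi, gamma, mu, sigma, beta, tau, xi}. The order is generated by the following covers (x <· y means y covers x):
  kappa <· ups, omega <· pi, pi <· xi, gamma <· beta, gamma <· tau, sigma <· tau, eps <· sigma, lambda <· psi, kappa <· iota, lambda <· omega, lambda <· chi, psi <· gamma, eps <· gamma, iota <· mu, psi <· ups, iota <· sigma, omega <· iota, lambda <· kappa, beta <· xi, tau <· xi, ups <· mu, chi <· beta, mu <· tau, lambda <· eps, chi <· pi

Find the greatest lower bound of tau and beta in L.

Common lower bounds of {tau, beta}: eps, gamma, lambda, psi.
The greatest among these is gamma.

gamma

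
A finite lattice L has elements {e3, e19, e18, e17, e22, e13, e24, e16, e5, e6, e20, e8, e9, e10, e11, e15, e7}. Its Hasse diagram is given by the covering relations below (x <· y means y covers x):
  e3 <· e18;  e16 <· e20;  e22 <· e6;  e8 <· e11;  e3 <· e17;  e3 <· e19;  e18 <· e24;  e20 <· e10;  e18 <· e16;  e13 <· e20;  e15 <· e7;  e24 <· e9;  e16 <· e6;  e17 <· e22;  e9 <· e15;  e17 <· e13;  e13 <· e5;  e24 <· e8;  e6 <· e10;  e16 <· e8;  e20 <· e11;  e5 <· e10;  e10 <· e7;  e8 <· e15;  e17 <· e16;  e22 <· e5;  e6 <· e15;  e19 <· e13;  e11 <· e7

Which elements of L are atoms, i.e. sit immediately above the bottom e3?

The atoms are exactly the elements that cover e3: e17, e18, e19.

e17, e18, e19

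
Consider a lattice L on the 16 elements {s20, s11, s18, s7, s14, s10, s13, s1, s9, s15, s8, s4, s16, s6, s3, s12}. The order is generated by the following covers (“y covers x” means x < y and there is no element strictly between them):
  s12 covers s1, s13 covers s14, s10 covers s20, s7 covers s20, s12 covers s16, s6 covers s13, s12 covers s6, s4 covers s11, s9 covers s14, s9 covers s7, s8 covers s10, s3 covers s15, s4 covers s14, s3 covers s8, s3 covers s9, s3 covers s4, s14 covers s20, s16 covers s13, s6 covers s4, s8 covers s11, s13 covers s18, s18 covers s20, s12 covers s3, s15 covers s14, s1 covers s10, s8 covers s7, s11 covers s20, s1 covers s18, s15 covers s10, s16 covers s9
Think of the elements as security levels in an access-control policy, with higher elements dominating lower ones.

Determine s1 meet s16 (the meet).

s18

Common lower bounds of {s1, s16}: s18, s20.
The greatest among these is s18.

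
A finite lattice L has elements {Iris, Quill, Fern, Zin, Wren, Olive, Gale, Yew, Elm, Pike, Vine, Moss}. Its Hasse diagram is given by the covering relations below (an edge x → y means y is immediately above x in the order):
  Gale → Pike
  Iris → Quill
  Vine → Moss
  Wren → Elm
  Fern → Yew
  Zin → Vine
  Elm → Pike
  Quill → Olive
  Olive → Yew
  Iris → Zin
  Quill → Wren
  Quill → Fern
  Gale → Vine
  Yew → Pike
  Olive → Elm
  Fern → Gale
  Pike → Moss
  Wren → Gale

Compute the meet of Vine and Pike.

Common lower bounds of {Vine, Pike}: Fern, Gale, Iris, Quill, Wren.
The greatest among these is Gale.

Gale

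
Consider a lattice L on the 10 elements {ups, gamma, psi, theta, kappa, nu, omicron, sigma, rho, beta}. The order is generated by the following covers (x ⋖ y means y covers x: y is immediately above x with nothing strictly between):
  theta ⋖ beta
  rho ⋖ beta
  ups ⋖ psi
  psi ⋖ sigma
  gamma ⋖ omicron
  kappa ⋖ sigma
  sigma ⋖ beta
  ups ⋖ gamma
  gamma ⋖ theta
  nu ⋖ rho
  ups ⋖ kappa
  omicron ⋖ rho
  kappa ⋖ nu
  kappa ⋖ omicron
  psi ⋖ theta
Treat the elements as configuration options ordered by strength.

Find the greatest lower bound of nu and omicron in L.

Common lower bounds of {nu, omicron}: kappa, ups.
The greatest among these is kappa.

kappa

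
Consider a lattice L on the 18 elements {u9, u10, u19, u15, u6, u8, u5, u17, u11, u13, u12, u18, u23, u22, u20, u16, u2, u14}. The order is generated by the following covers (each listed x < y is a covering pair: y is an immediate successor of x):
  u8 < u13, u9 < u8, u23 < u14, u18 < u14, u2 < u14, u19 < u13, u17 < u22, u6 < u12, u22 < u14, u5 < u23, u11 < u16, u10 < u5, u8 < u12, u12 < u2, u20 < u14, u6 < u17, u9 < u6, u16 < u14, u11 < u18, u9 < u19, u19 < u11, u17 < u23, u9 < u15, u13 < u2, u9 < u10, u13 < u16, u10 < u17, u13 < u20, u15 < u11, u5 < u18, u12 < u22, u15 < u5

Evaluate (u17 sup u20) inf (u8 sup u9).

u17 ∨ u20 = u14
u8 ∨ u9 = u8
u14 ∧ u8 = u8

u8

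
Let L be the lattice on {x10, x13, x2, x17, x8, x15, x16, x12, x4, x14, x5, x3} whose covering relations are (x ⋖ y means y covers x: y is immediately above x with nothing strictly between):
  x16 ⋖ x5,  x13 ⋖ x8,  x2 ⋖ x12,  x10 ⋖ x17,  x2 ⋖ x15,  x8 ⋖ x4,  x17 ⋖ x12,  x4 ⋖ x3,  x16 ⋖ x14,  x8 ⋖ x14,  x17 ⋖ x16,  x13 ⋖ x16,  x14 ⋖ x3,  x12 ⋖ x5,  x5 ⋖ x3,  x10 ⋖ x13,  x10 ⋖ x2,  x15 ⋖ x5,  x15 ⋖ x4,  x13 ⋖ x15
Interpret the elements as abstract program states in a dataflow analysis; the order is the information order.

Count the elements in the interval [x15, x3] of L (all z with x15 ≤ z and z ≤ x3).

The interval [x15, x3] = {x15, x3, x4, x5}, which has 4 elements.

4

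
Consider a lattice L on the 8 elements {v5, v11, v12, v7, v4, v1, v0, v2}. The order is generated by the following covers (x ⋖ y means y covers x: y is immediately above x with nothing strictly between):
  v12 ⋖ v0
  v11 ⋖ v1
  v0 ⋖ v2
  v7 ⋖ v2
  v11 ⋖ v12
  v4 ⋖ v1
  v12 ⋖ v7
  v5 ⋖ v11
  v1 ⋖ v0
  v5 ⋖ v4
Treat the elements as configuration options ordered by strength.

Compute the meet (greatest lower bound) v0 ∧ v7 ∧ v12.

v12

Common lower bounds of {v0, v7, v12}: v11, v12, v5.
The greatest among these is v12.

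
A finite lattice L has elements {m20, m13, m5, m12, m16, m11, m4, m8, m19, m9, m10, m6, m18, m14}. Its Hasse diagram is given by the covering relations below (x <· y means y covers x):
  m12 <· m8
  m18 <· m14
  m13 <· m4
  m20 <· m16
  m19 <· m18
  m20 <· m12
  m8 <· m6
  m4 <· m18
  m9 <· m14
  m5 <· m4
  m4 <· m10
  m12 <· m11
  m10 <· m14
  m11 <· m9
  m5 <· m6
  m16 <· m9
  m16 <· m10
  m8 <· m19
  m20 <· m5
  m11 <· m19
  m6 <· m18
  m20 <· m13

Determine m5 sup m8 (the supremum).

m6

Common upper bounds of {m5, m8}: m14, m18, m6.
The least among these is m6.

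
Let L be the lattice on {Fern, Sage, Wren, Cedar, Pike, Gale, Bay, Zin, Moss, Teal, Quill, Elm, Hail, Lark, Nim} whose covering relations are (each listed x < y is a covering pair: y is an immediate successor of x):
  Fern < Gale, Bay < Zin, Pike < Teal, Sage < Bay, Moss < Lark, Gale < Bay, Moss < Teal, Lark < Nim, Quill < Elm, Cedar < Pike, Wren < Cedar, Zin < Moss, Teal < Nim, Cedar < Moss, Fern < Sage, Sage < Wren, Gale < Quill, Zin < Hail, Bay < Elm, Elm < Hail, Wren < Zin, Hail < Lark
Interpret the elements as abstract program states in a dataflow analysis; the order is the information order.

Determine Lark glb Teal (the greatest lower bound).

Moss

Common lower bounds of {Lark, Teal}: Bay, Cedar, Fern, Gale, Moss, Sage, Wren, Zin.
The greatest among these is Moss.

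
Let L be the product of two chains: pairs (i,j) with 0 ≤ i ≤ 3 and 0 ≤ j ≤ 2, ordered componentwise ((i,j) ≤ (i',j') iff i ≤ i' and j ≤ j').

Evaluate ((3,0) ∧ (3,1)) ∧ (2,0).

(3,0) ∧ (3,1) = (3,0)
(3,0) ∧ (2,0) = (2,0)

(2,0)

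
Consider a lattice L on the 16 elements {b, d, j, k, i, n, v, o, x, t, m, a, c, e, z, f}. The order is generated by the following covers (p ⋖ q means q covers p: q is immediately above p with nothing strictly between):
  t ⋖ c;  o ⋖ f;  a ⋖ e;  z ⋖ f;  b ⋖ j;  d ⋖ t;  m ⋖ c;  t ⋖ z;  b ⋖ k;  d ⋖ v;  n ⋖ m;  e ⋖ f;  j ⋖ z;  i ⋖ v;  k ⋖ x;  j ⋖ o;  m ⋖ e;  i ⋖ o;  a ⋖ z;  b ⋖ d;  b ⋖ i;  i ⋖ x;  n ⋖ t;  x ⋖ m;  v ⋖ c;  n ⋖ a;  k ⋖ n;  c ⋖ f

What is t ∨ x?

Common upper bounds of {t, x}: c, f.
The least among these is c.

c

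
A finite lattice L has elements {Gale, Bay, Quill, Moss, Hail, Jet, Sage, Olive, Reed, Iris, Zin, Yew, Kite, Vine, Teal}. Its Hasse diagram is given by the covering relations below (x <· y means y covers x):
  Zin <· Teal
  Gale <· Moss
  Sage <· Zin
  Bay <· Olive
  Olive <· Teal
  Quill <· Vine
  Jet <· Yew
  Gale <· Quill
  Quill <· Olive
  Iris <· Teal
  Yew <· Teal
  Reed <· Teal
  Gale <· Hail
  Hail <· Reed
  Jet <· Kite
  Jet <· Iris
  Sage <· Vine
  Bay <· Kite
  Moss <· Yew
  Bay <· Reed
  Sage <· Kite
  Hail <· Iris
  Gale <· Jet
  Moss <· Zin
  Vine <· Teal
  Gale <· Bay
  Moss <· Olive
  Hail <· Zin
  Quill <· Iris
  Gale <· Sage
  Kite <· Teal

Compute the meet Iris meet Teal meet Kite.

Jet

Common lower bounds of {Iris, Teal, Kite}: Gale, Jet.
The greatest among these is Jet.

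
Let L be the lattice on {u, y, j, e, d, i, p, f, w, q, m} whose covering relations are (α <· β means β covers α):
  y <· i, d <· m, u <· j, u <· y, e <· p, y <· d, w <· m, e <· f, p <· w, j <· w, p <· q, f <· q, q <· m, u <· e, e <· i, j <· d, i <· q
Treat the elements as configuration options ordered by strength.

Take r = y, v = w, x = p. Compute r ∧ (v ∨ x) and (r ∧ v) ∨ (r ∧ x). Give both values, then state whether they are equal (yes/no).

v ∨ x = w, so r ∧ (v ∨ x) = y ∧ w = u.
r ∧ v = u and r ∧ x = u, so (r ∧ v) ∨ (r ∧ x) = u ∨ u = u.
Equal: yes.

u; u; yes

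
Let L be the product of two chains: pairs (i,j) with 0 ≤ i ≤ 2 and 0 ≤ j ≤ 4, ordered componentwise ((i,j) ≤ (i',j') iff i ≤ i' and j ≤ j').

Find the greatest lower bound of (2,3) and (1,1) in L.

(1,1)

In a product of chains, the meet is componentwise min, giving (1,1).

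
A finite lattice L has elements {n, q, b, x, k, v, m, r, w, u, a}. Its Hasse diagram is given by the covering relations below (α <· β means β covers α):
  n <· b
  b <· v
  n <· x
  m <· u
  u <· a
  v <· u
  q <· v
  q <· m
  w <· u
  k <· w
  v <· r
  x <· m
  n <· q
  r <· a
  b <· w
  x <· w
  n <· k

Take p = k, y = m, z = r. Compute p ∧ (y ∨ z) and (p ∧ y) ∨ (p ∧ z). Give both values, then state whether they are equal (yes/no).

k; n; no

y ∨ z = a, so p ∧ (y ∨ z) = k ∧ a = k.
p ∧ y = n and p ∧ z = n, so (p ∧ y) ∨ (p ∧ z) = n ∨ n = n.
Equal: no.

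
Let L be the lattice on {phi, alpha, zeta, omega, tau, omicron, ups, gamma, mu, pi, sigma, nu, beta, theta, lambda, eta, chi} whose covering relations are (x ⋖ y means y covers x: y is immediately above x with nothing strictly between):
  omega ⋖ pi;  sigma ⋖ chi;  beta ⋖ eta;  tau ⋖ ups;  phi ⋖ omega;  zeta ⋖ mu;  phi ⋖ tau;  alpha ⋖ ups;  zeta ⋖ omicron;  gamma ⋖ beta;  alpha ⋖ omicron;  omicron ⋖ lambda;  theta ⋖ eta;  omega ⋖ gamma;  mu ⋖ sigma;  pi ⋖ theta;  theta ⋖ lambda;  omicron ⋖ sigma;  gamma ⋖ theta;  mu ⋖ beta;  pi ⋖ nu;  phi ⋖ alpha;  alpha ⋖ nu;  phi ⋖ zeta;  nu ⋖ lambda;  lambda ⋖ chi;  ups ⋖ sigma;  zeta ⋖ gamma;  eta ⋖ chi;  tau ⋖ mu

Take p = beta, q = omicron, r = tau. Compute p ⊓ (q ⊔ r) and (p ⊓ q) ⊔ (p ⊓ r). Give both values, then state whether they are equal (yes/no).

q ⊔ r = sigma, so p ⊓ (q ⊔ r) = beta ⊓ sigma = mu.
p ⊓ q = zeta and p ⊓ r = tau, so (p ⊓ q) ⊔ (p ⊓ r) = zeta ⊔ tau = mu.
Equal: yes.

mu; mu; yes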